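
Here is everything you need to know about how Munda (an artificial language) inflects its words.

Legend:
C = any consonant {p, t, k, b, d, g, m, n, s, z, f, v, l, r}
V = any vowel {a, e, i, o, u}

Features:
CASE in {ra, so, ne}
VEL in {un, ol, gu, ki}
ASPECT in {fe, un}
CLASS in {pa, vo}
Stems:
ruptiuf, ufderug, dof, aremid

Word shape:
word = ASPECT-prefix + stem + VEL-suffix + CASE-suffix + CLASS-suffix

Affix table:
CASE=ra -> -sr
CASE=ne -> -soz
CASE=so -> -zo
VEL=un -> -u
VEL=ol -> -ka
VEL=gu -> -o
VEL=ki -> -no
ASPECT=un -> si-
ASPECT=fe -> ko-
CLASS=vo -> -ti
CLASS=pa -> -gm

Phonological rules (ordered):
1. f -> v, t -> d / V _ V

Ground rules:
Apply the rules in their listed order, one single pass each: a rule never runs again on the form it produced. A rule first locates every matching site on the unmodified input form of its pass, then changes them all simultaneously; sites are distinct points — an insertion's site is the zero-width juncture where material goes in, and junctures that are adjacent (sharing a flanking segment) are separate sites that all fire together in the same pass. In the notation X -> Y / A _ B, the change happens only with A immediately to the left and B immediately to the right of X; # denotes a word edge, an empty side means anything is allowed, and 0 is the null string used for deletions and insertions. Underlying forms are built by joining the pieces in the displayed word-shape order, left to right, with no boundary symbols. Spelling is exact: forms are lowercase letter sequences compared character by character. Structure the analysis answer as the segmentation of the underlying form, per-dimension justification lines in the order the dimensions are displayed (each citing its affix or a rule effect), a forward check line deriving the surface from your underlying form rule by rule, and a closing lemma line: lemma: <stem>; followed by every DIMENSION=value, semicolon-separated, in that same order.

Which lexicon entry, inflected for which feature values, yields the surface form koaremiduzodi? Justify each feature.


underlying: ko-aremid-u-zo-ti
CASE=so - signalled by the affix -zo
VEL=un - signalled by the affix -u
ASPECT=fe - signalled by the affix ko-
CLASS=vo - signalled by the affix -ti
check: koaremiduzoti -> koaremiduzodi
lemma: aremid; CASE=so; VEL=un; ASPECT=fe; CLASS=vo


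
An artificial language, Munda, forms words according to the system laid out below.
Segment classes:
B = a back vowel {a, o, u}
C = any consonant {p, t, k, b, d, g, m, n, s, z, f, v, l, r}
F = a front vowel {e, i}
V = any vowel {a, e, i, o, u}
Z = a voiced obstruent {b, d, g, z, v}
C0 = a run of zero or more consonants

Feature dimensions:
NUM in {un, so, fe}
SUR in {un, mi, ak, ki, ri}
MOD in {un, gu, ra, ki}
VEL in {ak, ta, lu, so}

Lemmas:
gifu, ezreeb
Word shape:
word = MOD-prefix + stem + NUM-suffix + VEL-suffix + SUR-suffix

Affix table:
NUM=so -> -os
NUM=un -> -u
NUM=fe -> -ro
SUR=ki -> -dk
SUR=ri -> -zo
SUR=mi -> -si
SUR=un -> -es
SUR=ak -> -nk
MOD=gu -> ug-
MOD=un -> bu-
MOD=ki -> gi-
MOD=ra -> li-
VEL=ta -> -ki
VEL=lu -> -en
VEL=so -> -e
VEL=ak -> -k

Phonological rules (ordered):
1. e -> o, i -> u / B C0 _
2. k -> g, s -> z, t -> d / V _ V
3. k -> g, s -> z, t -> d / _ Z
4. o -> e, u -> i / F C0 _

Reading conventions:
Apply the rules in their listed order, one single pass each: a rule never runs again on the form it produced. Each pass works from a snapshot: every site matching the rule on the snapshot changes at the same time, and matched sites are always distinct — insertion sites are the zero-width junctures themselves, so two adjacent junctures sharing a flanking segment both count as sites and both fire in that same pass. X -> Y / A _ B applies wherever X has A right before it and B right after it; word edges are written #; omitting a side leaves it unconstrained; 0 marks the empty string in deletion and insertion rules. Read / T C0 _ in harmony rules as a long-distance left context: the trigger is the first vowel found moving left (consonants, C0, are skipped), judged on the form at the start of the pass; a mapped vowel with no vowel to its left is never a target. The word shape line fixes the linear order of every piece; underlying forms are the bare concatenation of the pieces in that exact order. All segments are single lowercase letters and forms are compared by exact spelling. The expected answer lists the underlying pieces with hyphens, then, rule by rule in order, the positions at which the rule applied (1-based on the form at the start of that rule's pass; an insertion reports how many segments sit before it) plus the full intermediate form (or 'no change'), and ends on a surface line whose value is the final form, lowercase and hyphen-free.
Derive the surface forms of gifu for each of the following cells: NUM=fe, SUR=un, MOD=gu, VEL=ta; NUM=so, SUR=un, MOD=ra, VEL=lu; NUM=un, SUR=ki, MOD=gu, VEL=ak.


cell NUM=fe, SUR=un, MOD=gu, VEL=ta:
underlying: ug-gifu-ro-ki-es
1. e -> o, i -> u / B C0 _: fires at position(s) 4, 10: uggufurokues
2. k -> g, s -> z, t -> d / V _ V: fires at position(s) 9: uggufurogues
3. k -> g, s -> z, t -> d / _ Z: no change
4. o -> e, u -> i / F C0 _: no change
surface: uggufurogues

cell NUM=so, SUR=un, MOD=ra, VEL=lu:
underlying: li-gifu-os-en-es
1. e -> o, i -> u / B C0 _: fires at position(s) 9: ligifuosones
2. k -> g, s -> z, t -> d / V _ V: fires at position(s) 8: ligifuozones
3. k -> g, s -> z, t -> d / _ Z: no change
4. o -> e, u -> i / F C0 _: fires at position(s) 6: ligifiozones
surface: ligifiozones

cell NUM=un, SUR=ki, MOD=gu, VEL=ak:
underlying: ug-gifu-u-k-dk
1. e -> o, i -> u / B C0 _: fires at position(s) 4: uggufuukdk
2. k -> g, s -> z, t -> d / V _ V: no change
3. k -> g, s -> z, t -> d / _ Z: fires at position(s) 8: uggufuugdk
4. o -> e, u -> i / F C0 _: no change
surface: uggufuugdk


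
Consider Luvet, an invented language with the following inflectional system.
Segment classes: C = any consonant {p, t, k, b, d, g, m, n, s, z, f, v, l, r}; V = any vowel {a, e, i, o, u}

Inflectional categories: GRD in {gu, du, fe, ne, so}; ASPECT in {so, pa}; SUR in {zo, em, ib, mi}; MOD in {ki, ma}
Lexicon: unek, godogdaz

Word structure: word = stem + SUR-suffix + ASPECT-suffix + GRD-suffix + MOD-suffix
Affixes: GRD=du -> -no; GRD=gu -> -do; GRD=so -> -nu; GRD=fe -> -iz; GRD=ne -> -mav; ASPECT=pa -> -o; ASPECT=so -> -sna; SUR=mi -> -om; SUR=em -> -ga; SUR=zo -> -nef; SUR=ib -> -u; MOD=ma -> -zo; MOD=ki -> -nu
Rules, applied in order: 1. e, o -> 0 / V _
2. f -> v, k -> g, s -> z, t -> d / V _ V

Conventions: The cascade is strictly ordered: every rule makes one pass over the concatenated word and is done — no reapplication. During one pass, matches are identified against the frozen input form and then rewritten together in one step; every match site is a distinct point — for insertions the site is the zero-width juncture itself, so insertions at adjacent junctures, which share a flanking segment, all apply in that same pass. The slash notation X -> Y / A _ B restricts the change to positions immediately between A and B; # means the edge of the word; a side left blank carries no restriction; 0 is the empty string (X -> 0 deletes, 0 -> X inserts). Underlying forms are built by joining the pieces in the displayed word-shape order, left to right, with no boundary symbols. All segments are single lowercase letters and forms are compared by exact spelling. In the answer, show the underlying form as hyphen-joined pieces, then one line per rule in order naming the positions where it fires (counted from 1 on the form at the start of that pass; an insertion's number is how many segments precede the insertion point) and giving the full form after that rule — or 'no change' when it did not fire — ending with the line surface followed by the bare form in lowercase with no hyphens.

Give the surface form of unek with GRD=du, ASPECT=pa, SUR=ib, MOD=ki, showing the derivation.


underlying: unek-u-o-no-nu
1. e, o -> 0 / V _: fires at position(s) 6: unekunonu
2. f -> v, k -> g, s -> z, t -> d / V _ V: fires at position(s) 4: unegunonu
surface: unegunonu


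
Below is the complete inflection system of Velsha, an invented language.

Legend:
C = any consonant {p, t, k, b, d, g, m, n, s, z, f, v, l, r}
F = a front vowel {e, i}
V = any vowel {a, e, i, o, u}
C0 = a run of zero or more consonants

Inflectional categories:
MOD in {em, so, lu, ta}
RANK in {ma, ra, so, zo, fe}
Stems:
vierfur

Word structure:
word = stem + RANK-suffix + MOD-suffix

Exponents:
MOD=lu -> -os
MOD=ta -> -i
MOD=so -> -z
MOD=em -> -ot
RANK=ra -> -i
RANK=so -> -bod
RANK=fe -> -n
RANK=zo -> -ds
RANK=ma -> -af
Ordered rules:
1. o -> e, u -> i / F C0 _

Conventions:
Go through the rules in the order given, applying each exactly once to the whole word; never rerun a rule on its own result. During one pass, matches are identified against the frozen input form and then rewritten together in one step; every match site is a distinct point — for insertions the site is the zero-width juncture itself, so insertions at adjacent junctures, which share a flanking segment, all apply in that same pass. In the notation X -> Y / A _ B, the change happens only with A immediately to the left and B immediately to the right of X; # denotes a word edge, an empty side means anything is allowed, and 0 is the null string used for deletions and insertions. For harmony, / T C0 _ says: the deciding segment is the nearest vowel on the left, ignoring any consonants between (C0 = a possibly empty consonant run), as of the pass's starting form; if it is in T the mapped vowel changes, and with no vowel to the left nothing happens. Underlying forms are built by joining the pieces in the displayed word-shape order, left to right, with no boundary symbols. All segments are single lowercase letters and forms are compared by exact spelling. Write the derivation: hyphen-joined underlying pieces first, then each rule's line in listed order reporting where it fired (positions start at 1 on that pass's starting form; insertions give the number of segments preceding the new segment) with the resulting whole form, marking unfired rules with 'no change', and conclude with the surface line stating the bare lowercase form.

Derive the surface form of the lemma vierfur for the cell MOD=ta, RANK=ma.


underlying: vierfur-af-i
1. o -> e, u -> i / F C0 _: fires at position(s) 6: vierfirafi
surface: vierfirafi


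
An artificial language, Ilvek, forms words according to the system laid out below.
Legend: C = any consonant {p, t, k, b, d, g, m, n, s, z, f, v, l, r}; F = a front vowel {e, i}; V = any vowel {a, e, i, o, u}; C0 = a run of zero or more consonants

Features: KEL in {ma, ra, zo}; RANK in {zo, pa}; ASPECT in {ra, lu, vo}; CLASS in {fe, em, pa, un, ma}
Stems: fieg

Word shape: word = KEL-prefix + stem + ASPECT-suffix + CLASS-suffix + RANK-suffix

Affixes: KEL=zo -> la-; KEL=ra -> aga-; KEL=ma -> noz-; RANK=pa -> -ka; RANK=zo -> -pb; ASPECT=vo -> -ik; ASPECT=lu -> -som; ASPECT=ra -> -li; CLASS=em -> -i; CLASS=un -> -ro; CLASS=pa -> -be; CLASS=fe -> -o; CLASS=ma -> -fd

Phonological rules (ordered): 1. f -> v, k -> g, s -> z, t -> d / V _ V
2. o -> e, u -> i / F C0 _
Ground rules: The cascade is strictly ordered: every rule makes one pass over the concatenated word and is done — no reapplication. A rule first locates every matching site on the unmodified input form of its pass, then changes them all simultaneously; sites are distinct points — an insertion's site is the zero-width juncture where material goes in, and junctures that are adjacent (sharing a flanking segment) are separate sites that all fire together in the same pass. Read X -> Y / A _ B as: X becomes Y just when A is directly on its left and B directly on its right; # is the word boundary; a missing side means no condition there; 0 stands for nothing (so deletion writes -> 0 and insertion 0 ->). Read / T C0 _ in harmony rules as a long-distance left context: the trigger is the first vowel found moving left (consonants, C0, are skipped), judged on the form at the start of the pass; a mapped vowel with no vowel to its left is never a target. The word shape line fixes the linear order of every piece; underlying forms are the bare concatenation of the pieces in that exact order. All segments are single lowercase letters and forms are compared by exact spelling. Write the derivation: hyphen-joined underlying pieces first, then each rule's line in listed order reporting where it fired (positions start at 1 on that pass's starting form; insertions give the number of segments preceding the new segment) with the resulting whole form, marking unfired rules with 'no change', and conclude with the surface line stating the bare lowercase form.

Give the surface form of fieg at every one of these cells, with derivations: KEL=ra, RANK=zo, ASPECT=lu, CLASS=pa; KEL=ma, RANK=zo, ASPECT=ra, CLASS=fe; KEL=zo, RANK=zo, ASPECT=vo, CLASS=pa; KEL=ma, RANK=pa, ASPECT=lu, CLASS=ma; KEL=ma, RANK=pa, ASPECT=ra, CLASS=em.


cell KEL=ra, RANK=zo, ASPECT=lu, CLASS=pa:
underlying: aga-fieg-som-be-pb
1. f -> v, k -> g, s -> z, t -> d / V _ V: fires at position(s) 4: agaviegsombepb
2. o -> e, u -> i / F C0 _: fires at position(s) 9: agaviegsembepb
surface: agaviegsembepb

cell KEL=ma, RANK=zo, ASPECT=ra, CLASS=fe:
underlying: noz-fieg-li-o-pb
1. f -> v, k -> g, s -> z, t -> d / V _ V: no change
2. o -> e, u -> i / F C0 _: fires at position(s) 10: nozfiegliepb
surface: nozfiegliepb

cell KEL=zo, RANK=zo, ASPECT=vo, CLASS=pa:
underlying: la-fieg-ik-be-pb
1. f -> v, k -> g, s -> z, t -> d / V _ V: fires at position(s) 3: laviegikbepb
2. o -> e, u -> i / F C0 _: no change
surface: laviegikbepb

cell KEL=ma, RANK=pa, ASPECT=lu, CLASS=ma:
underlying: noz-fieg-som-fd-ka
1. f -> v, k -> g, s -> z, t -> d / V _ V: no change
2. o -> e, u -> i / F C0 _: fires at position(s) 9: nozfiegsemfdka
surface: nozfiegsemfdka

cell KEL=ma, RANK=pa, ASPECT=ra, CLASS=em:
underlying: noz-fieg-li-i-ka
1. f -> v, k -> g, s -> z, t -> d / V _ V: fires at position(s) 11: nozfiegliiga
2. o -> e, u -> i / F C0 _: no change
surface: nozfiegliiga


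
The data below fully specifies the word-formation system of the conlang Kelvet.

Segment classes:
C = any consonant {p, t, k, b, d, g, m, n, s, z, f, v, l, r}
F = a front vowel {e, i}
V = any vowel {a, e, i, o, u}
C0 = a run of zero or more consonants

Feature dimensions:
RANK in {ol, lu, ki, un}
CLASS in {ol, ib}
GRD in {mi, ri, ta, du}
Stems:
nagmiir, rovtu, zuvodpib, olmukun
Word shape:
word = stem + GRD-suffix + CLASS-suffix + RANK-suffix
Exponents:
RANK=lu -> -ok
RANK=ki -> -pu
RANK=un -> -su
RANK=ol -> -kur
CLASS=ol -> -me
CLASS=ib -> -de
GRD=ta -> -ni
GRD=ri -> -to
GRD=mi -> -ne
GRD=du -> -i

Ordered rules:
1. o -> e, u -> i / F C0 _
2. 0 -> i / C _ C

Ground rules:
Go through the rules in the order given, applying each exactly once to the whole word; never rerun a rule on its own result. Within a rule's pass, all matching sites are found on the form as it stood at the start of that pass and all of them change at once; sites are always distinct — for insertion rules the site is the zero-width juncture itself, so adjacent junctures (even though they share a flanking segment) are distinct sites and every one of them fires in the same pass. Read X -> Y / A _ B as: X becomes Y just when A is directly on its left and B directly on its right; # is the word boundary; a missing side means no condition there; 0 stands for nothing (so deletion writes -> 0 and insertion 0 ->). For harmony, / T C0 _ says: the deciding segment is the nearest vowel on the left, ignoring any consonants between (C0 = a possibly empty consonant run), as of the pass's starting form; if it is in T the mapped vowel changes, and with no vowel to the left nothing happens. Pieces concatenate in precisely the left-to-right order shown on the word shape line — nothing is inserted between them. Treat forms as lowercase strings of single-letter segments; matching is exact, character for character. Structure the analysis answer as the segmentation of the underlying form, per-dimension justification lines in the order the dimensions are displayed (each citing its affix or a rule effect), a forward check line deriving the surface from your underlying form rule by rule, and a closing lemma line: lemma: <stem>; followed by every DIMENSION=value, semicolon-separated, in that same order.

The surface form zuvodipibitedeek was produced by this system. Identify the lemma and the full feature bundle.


underlying: zuvodpib-to-de-ok
RANK=lu - signalled by the affix -ok
CLASS=ib - signalled by the affix -de
GRD=ri - signalled by the affix -to
check: zuvodpibtodeok -> zuvodpibtedeek -> zuvodipibitedeek
lemma: zuvodpib; RANK=lu; CLASS=ib; GRD=ri


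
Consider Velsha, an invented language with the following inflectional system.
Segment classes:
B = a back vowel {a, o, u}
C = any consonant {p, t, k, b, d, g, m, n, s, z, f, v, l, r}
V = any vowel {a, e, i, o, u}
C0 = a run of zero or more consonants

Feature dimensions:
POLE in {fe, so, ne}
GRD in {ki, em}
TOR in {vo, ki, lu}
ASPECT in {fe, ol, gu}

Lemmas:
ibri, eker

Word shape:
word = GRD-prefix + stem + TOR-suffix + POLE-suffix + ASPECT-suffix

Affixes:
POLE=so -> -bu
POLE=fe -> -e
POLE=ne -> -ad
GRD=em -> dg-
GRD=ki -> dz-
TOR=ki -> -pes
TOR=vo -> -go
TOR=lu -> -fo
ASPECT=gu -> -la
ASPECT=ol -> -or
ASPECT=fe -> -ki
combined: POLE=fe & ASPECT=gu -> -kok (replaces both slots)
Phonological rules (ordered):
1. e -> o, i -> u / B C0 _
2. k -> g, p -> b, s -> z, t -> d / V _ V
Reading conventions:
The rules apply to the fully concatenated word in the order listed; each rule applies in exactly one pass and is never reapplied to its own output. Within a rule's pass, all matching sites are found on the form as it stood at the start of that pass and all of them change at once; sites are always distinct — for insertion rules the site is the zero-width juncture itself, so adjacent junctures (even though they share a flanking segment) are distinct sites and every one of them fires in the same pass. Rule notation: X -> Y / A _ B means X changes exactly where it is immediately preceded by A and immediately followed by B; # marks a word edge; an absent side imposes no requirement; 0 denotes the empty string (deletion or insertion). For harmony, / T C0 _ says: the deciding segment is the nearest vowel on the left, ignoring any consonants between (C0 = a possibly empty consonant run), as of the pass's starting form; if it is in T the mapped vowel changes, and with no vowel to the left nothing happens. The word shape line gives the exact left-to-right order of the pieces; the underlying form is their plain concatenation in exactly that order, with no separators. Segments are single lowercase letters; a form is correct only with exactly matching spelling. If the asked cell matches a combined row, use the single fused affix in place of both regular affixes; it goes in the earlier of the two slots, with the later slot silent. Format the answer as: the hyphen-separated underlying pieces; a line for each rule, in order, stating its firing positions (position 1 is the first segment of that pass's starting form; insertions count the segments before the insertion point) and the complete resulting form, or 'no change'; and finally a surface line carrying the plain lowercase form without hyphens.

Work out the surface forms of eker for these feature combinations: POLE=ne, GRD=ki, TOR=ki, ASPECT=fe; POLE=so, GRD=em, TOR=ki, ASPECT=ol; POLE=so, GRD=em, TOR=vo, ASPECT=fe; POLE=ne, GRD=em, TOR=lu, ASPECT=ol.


cell POLE=ne, GRD=ki, TOR=ki, ASPECT=fe:
underlying: dz-eker-pes-ad-ki
1. e -> o, i -> u / B C0 _: fires at position(s) 13: dzekerpesadku
2. k -> g, p -> b, s -> z, t -> d / V _ V: fires at position(s) 4, 9: dzegerpezadku
surface: dzegerpezadku

cell POLE=so, GRD=em, TOR=ki, ASPECT=ol:
underlying: dg-eker-pes-bu-or
1. e -> o, i -> u / B C0 _: no change
2. k -> g, p -> b, s -> z, t -> d / V _ V: fires at position(s) 4: dgegerpesbuor
surface: dgegerpesbuor

cell POLE=so, GRD=em, TOR=vo, ASPECT=fe:
underlying: dg-eker-go-bu-ki
1. e -> o, i -> u / B C0 _: fires at position(s) 12: dgekergobuku
2. k -> g, p -> b, s -> z, t -> d / V _ V: fires at position(s) 4, 11: dgegergobugu
surface: dgegergobugu

cell POLE=ne, GRD=em, TOR=lu, ASPECT=ol:
underlying: dg-eker-fo-ad-or
1. e -> o, i -> u / B C0 _: no change
2. k -> g, p -> b, s -> z, t -> d / V _ V: fires at position(s) 4: dgegerfoador
surface: dgegerfoador


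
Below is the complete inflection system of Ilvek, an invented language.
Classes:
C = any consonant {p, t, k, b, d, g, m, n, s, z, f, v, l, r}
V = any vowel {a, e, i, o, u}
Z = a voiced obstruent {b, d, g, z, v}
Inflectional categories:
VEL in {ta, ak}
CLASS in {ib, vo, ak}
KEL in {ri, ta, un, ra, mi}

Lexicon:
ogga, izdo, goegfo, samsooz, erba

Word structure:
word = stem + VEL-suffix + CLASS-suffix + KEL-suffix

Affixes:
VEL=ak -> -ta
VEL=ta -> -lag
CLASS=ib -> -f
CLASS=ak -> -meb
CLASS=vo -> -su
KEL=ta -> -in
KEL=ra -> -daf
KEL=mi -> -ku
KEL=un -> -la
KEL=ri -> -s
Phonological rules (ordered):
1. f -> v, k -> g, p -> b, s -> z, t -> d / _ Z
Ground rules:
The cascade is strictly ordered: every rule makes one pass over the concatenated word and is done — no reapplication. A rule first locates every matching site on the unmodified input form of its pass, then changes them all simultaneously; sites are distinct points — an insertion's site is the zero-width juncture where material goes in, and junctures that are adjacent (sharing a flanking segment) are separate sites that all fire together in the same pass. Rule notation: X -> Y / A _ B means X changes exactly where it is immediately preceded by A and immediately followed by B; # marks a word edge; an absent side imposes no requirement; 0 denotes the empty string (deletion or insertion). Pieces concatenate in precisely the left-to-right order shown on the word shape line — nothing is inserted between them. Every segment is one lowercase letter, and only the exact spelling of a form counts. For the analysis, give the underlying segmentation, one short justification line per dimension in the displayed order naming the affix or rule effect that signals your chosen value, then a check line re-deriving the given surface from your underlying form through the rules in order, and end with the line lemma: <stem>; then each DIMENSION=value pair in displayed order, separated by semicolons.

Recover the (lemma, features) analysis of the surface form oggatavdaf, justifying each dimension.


underlying: ogga-ta-f-daf
VEL=ak - signalled by the affix -ta
CLASS=ib - signalled by the affix -f
KEL=ra - signalled by the affix -daf
check: oggatafdaf -> oggatavdaf
lemma: ogga; VEL=ak; CLASS=ib; KEL=ra


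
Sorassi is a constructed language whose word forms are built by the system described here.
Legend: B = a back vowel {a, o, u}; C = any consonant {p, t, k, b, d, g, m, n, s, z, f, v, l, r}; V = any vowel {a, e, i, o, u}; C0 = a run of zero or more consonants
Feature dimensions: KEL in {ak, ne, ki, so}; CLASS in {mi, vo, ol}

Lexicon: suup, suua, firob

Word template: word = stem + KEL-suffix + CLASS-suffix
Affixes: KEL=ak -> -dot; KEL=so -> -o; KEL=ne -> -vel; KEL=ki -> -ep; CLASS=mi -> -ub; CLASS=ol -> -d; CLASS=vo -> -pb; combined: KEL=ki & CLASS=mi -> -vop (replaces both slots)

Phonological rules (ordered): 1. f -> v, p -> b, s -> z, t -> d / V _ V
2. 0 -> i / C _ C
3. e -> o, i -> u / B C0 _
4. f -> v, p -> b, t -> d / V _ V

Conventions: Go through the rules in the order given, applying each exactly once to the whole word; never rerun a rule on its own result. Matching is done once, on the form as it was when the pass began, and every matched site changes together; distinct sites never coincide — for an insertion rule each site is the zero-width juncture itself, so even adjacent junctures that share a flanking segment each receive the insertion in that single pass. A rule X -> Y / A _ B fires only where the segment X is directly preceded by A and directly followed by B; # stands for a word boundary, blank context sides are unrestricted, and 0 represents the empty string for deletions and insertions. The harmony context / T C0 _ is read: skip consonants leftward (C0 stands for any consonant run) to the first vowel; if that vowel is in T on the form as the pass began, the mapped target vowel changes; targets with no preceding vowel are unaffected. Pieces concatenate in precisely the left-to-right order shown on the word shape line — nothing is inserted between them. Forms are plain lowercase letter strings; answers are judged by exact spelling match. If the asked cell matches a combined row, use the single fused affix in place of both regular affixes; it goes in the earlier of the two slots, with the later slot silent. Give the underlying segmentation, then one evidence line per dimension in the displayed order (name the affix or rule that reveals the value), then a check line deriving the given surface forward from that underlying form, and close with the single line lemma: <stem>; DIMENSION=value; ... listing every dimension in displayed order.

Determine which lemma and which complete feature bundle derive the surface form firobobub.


underlying: firob-o-pb
KEL=so - signalled by the affix -o
CLASS=vo - signalled by the affix -pb
check: firobopb -> firobopb -> firobopib -> firobopub -> firobobub
lemma: firob; KEL=so; CLASS=vo


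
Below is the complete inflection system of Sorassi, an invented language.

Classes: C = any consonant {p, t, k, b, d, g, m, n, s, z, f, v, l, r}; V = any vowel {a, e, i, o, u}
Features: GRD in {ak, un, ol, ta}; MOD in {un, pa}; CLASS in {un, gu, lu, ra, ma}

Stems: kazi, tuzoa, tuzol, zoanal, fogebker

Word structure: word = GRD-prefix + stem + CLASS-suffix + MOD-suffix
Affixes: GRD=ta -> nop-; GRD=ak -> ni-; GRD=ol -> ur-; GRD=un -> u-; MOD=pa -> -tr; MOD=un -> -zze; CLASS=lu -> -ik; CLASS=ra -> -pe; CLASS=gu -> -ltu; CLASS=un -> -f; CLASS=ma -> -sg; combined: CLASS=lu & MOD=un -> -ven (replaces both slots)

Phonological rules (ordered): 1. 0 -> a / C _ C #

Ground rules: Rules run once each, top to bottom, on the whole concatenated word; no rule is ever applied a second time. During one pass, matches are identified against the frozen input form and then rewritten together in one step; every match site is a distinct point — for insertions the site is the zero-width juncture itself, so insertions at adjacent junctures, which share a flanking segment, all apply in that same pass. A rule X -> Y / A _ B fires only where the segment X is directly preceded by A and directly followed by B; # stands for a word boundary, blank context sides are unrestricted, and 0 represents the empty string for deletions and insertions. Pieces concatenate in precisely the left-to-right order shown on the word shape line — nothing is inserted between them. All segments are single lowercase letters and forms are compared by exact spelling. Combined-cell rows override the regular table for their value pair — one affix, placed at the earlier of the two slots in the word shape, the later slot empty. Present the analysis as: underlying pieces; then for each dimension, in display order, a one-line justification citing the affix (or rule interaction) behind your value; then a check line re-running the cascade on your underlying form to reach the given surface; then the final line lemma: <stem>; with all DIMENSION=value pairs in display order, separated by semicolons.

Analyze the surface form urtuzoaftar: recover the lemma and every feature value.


underlying: ur-tuzoa-f-tr
GRD=ol - signalled by the affix ur-
MOD=pa - signalled by the affix -tr
CLASS=un - signalled by the affix -f
check: urtuzoaftr -> urtuzoaftar
lemma: tuzoa; GRD=ol; MOD=pa; CLASS=un


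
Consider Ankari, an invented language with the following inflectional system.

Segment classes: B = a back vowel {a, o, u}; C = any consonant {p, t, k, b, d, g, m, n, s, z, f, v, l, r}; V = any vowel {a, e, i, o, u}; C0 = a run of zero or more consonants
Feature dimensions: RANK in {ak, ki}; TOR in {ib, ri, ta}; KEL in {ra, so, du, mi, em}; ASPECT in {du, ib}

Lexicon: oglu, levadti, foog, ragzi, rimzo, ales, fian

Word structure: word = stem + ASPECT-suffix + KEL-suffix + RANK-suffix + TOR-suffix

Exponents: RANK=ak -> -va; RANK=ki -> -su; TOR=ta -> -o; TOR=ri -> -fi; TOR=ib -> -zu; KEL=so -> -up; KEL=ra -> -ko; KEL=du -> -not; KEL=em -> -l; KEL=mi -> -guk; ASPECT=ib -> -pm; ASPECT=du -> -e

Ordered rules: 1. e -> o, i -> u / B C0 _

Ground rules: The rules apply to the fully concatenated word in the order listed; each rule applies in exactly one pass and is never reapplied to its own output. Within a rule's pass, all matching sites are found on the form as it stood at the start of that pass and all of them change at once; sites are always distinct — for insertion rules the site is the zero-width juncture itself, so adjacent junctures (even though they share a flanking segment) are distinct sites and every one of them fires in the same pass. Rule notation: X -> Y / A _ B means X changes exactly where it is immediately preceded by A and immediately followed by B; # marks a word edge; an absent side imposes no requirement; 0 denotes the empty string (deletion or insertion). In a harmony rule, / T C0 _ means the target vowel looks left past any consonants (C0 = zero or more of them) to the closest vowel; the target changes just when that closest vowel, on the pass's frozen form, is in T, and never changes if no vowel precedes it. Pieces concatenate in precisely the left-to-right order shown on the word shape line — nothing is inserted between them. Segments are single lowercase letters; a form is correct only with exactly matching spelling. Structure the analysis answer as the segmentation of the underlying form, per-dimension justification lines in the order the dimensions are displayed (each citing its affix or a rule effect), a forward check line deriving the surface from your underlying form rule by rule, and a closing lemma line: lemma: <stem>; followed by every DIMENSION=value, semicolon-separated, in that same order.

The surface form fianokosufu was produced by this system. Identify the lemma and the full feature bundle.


underlying: fian-e-ko-su-fi
RANK=ki - signalled by the affix -su
TOR=ri - signalled by the affix -fi
KEL=ra - signalled by the affix -ko
ASPECT=du - signalled by the affix -e
check: fianekosufi -> fianokosufu
lemma: fian; RANK=ki; TOR=ri; KEL=ra; ASPECT=du


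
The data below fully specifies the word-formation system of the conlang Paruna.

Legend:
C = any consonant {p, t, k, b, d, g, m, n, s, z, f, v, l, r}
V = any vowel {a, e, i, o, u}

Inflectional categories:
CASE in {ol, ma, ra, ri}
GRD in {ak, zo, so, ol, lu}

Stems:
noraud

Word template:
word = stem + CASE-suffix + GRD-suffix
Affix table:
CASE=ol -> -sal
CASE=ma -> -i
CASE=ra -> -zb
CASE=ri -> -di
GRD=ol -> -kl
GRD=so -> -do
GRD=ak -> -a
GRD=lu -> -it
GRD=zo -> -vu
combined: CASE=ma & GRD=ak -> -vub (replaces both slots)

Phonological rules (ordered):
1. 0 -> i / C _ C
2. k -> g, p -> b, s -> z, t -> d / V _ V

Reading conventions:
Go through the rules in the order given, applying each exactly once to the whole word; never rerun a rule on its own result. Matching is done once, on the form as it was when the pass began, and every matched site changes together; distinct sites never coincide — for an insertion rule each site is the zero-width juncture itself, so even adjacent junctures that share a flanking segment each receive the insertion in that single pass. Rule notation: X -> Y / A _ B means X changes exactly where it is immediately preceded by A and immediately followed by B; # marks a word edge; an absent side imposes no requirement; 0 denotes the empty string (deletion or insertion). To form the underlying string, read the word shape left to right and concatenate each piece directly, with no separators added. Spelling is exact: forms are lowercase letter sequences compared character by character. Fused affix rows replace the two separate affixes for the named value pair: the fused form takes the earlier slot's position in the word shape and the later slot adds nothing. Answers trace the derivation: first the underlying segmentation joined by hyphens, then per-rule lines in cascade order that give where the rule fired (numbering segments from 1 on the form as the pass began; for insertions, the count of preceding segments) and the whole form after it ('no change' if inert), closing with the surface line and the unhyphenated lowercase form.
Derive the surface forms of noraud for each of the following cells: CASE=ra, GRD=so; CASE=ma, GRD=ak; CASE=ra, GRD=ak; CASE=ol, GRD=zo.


cell CASE=ra, GRD=so:
underlying: noraud-zb-do
1. 0 -> i / C _ C: inserts after position(s) 6, 7, 8: noraudizibido
2. k -> g, p -> b, s -> z, t -> d / V _ V: no change
surface: noraudizibido

cell CASE=ma, GRD=ak:
underlying: noraud-vub
1. 0 -> i / C _ C: inserts after position(s) 6: noraudivub
2. k -> g, p -> b, s -> z, t -> d / V _ V: no change
surface: noraudivub

cell CASE=ra, GRD=ak:
underlying: noraud-zb-a
1. 0 -> i / C _ C: inserts after position(s) 6, 7: noraudiziba
2. k -> g, p -> b, s -> z, t -> d / V _ V: no change
surface: noraudiziba

cell CASE=ol, GRD=zo:
underlying: noraud-sal-vu
1. 0 -> i / C _ C: inserts after position(s) 6, 9: noraudisalivu
2. k -> g, p -> b, s -> z, t -> d / V _ V: fires at position(s) 8: noraudizalivu
surface: noraudizalivu


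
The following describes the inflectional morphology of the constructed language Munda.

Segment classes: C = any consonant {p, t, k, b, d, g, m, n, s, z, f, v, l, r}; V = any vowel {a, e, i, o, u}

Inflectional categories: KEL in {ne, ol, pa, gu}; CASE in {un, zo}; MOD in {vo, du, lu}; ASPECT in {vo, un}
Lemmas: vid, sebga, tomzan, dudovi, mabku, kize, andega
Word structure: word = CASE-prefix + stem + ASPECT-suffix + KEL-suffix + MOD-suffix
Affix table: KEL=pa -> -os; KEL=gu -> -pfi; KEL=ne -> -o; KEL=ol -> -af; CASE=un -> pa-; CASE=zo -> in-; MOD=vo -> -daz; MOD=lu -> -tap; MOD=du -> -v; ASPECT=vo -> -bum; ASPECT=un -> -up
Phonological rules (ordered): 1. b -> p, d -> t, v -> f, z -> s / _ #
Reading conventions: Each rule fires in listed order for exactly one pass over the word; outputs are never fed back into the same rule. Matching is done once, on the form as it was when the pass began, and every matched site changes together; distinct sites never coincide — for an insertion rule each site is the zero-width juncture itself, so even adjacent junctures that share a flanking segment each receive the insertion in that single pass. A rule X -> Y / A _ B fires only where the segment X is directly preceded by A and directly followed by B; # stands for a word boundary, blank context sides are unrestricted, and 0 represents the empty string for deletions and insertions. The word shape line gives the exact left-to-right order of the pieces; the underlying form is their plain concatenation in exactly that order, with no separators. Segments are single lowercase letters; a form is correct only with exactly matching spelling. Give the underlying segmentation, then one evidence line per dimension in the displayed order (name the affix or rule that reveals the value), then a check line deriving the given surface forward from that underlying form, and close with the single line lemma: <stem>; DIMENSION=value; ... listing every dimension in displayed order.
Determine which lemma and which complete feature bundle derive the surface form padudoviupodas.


underlying: pa-dudovi-up-o-daz
KEL=ne - signalled by the affix -o
CASE=un - signalled by the affix pa-
MOD=vo - signalled by the affix -daz
ASPECT=un - signalled by the affix -up
check: padudoviupodaz -> padudoviupodas
lemma: dudovi; KEL=ne; CASE=un; MOD=vo; ASPECT=un


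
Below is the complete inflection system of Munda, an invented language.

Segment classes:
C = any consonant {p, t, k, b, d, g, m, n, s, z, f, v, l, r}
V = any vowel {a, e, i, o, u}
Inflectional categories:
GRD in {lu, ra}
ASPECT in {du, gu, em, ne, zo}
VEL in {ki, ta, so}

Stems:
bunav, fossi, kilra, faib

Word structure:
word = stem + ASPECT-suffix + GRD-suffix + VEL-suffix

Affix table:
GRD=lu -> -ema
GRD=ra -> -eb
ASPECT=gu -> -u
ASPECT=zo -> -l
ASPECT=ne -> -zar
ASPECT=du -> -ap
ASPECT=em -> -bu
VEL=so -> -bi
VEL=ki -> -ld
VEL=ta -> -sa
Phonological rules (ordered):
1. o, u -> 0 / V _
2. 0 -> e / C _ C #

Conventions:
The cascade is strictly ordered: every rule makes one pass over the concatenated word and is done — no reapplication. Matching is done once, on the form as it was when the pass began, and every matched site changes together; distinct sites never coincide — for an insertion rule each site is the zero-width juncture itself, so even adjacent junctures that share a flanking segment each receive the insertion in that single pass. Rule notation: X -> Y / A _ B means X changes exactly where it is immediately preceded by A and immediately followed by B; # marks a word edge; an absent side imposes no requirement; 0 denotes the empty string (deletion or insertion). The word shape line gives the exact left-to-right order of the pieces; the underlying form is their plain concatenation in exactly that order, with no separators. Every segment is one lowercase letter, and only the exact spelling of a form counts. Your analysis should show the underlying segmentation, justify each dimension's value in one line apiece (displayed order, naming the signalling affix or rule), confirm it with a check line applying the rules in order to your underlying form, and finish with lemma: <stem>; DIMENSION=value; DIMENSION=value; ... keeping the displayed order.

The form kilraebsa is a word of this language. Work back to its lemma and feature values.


underlying: kilra-u-eb-sa
GRD=ra - signalled by the affix -eb
ASPECT=gu - signalled by the affix -u
VEL=ta - signalled by the affix -sa
check: kilrauebsa -> kilraebsa -> kilraebsa
lemma: kilra; GRD=ra; ASPECT=gu; VEL=ta


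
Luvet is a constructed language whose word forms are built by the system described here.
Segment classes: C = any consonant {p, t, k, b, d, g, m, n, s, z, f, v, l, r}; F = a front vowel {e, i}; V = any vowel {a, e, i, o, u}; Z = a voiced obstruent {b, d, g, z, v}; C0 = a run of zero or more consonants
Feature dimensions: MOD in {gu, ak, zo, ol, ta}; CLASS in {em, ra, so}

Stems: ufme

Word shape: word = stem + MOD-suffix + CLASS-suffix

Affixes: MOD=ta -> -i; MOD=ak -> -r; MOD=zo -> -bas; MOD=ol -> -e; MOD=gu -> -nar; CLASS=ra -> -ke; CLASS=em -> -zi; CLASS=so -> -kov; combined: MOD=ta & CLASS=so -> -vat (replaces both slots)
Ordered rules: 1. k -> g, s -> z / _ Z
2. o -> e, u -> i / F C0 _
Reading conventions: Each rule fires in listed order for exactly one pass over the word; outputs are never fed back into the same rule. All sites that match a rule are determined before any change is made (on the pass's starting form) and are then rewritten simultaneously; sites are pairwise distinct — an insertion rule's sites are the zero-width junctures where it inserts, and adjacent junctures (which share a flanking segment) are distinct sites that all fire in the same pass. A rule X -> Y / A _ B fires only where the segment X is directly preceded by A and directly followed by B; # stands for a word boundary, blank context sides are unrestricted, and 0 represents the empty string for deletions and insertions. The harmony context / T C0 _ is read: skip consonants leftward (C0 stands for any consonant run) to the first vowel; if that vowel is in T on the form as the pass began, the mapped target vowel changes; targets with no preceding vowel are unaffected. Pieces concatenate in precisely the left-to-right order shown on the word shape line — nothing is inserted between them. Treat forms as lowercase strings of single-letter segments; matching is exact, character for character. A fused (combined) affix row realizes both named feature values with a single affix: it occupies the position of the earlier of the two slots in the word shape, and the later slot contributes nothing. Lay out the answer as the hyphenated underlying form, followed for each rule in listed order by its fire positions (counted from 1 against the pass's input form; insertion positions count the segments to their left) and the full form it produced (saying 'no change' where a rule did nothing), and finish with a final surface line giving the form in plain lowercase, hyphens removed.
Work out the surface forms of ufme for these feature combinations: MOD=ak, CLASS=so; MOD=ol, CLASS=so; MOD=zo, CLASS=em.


cell MOD=ak, CLASS=so:
underlying: ufme-r-kov
1. k -> g, s -> z / _ Z: no change
2. o -> e, u -> i / F C0 _: fires at position(s) 7: ufmerkev
surface: ufmerkev

cell MOD=ol, CLASS=so:
underlying: ufme-e-kov
1. k -> g, s -> z / _ Z: no change
2. o -> e, u -> i / F C0 _: fires at position(s) 7: ufmeekev
surface: ufmeekev

cell MOD=zo, CLASS=em:
underlying: ufme-bas-zi
1. k -> g, s -> z / _ Z: fires at position(s) 7: ufmebazzi
2. o -> e, u -> i / F C0 _: no change
surface: ufmebazzi
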